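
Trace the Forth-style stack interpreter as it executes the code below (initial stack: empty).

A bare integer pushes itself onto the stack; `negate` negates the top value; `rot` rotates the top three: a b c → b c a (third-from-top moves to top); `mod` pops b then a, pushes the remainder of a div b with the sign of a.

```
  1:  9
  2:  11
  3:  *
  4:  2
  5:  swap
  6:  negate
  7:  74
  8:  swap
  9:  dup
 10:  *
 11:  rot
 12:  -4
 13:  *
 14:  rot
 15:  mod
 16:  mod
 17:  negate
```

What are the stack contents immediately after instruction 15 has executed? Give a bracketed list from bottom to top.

[9801, -8]

9       [9]
11      [9, 11]
*       [99]
2       [99, 2]
swap    [2, 99]
negate  [2, -99]
74      [2, -99, 74]
swap    [2, 74, -99]
dup     [2, 74, -99, -99]
*       [2, 74, 9801]
rot     [74, 9801, 2]
-4      [74, 9801, 2, -4]
*       [74, 9801, -8]
rot     [9801, -8, 74]
mod     [9801, -8]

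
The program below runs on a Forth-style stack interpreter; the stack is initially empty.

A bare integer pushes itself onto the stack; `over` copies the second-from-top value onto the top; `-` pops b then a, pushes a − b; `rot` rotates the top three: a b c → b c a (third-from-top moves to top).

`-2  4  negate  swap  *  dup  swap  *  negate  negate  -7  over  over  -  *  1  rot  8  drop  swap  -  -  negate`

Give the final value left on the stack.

-2     → -2
4      → -2 4
negate → -2 -4
swap   → -4 -2
*      → 8
dup    → 8 8
swap   → 8 8
*      → 64
negate → -64
negate → 64
-7     → 64 -7
over   → 64 -7 64
over   → 64 -7 64 -7
-      → 64 -7 71
*      → 64 -497
1      → 64 -497 1
rot    → -497 1 64
8      → -497 1 64 8
drop   → -497 1 64
swap   → -497 64 1
-      → -497 63
-      → -560
negate → 560

560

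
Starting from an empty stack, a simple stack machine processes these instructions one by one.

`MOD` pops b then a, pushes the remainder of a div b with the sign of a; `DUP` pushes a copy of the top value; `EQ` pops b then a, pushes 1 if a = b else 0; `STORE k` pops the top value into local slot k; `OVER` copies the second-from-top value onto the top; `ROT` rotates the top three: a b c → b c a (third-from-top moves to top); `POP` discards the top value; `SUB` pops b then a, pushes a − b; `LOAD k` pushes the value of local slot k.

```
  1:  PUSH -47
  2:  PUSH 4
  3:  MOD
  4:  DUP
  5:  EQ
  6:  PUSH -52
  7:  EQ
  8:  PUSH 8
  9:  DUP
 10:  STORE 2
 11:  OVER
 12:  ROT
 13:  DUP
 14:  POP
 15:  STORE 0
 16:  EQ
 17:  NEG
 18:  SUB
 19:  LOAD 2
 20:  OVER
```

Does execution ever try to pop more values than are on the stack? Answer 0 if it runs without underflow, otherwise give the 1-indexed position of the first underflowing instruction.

18

PUSH -47 -> -47
PUSH 4   -> -47 4
MOD      -> -3
DUP      -> -3 -3
EQ       -> 1
PUSH -52 -> 1 -52
EQ       -> 0
PUSH 8   -> 0 8
DUP      -> 0 8 8
STORE 2  -> 0 8
OVER     -> 0 8 0
ROT      -> 8 0 0
DUP      -> 8 0 0 0
POP      -> 8 0 0
STORE 0  -> 8 0
EQ       -> 0
NEG      -> 0
SUB  — needs 2 operands, stack has 1 → underflow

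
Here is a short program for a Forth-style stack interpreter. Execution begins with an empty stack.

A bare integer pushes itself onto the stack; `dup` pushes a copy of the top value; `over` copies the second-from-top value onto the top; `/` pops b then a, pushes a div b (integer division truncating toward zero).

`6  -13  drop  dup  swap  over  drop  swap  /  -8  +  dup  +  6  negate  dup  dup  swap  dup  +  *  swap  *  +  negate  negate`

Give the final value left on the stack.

6      -> [6]
-13    -> [6, -13]
drop   -> [6]
dup    -> [6, 6]
swap   -> [6, 6]
over   -> [6, 6, 6]
drop   -> [6, 6]
swap   -> [6, 6]
/      -> [1]
-8     -> [1, -8]
+      -> [-7]
dup    -> [-7, -7]
+      -> [-14]
6      -> [-14, 6]
negate -> [-14, -6]
dup    -> [-14, -6, -6]
dup    -> [-14, -6, -6, -6]
swap   -> [-14, -6, -6, -6]
dup    -> [-14, -6, -6, -6, -6]
+      -> [-14, -6, -6, -12]
*      -> [-14, -6, 72]
swap   -> [-14, 72, -6]
*      -> [-14, -432]
+      -> [-446]
negate -> [446]
negate -> [-446]

-446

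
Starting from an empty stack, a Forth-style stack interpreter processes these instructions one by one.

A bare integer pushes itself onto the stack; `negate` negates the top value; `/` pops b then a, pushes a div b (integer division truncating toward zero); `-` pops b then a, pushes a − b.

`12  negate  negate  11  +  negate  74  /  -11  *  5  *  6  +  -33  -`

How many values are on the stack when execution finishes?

1

12     → 12
negate → -12
negate → 12
11     → 12 11
+      → 23
negate → -23
74     → -23 74
/      → 0
-11    → 0 -11
*      → 0
5      → 0 5
*      → 0
6      → 0 6
+      → 6
-33    → 6 -33
-      → 39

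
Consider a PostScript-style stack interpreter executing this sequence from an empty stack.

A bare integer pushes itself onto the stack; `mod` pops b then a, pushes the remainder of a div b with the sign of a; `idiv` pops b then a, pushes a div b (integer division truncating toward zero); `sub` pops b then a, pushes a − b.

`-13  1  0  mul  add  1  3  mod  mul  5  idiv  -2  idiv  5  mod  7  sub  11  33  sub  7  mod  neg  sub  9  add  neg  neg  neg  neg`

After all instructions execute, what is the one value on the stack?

2

-13  : [-13]
1    : [-13, 1]
0    : [-13, 1, 0]
mul  : [-13, 0]
add  : [-13]
1    : [-13, 1]
3    : [-13, 1, 3]
mod  : [-13, 1]
mul  : [-13]
5    : [-13, 5]
idiv : [-2]
-2   : [-2, -2]
idiv : [1]
5    : [1, 5]
mod  : [1]
7    : [1, 7]
sub  : [-6]
11   : [-6, 11]
33   : [-6, 11, 33]
sub  : [-6, -22]
7    : [-6, -22, 7]
mod  : [-6, -1]
neg  : [-6, 1]
sub  : [-7]
9    : [-7, 9]
add  : [2]
neg  : [-2]
neg  : [2]
neg  : [-2]
neg  : [2]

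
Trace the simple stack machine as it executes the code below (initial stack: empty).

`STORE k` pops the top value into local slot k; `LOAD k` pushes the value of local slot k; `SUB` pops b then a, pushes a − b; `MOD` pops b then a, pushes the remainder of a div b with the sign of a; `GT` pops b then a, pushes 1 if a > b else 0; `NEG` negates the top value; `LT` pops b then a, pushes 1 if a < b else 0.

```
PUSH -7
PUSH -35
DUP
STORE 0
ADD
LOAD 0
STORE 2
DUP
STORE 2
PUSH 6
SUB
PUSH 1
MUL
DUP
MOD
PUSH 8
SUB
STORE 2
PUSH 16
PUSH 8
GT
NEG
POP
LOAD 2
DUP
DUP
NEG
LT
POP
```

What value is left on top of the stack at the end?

PUSH -7  : -7
PUSH -35 : -7 -35
DUP      : -7 -35 -35
STORE 0  : -7 -35
ADD      : -42
LOAD 0   : -42 -35
STORE 2  : -42
DUP      : -42 -42
STORE 2  : -42
PUSH 6   : -42 6
SUB      : -48
PUSH 1   : -48 1
MUL      : -48
DUP      : -48 -48
MOD      : 0
PUSH 8   : 0 8
SUB      : -8
STORE 2  : (empty)
PUSH 16  : 16
PUSH 8   : 16 8
GT       : 1
NEG      : -1
POP      : (empty)
LOAD 2   : -8
DUP      : -8 -8
DUP      : -8 -8 -8
NEG      : -8 -8 8
LT       : -8 1
POP      : -8

-8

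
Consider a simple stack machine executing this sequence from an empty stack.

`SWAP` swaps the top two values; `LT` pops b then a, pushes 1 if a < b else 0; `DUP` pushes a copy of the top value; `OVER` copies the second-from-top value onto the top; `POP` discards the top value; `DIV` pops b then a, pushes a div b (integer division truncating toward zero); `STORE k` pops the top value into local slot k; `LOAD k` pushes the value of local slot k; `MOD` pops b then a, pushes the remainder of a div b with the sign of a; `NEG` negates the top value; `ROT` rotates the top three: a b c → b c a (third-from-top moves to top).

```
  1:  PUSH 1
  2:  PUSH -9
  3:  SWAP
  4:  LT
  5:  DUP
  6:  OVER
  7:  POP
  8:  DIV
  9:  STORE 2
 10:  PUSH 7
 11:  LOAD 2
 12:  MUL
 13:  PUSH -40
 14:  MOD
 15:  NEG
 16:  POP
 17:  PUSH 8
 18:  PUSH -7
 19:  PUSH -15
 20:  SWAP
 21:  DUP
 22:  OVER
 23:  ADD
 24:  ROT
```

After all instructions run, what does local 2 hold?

PUSH 1   : [1]
PUSH -9  : [1, -9]
SWAP     : [-9, 1]
LT       : [1]
DUP      : [1, 1]
OVER     : [1, 1, 1]
POP      : [1, 1]
DIV      : [1]
STORE 2  : []
PUSH 7   : [7]
LOAD 2   : [7, 1]
MUL      : [7]
PUSH -40 : [7, -40]
MOD      : [7]
NEG      : [-7]
POP      : []
PUSH 8   : [8]
PUSH -7  : [8, -7]
PUSH -15 : [8, -7, -15]
SWAP     : [8, -15, -7]
DUP      : [8, -15, -7, -7]
OVER     : [8, -15, -7, -7, -7]
ADD      : [8, -15, -7, -14]
ROT      : [8, -7, -14, -15]

1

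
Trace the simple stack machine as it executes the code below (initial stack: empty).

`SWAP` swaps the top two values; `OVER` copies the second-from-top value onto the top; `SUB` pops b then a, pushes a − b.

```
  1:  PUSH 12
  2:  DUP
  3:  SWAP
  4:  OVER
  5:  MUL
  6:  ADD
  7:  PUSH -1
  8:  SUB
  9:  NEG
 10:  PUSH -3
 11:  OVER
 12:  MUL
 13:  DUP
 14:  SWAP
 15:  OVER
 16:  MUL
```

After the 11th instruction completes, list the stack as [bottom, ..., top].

PUSH 12  [12]
DUP      [12, 12]
SWAP     [12, 12]
OVER     [12, 12, 12]
MUL      [12, 144]
ADD      [156]
PUSH -1  [156, -1]
SUB      [157]
NEG      [-157]
PUSH -3  [-157, -3]
OVER     [-157, -3, -157]

[-157, -3, -157]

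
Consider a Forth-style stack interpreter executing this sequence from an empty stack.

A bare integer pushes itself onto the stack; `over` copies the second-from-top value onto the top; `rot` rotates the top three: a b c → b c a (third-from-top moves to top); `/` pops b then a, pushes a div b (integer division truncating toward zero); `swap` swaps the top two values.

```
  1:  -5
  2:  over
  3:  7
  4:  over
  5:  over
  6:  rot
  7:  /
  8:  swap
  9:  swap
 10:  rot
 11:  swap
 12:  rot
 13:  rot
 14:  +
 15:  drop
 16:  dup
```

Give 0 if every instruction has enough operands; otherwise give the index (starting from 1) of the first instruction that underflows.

-5 : -5
over  — needs 2 operands, stack has 1 → underflow

2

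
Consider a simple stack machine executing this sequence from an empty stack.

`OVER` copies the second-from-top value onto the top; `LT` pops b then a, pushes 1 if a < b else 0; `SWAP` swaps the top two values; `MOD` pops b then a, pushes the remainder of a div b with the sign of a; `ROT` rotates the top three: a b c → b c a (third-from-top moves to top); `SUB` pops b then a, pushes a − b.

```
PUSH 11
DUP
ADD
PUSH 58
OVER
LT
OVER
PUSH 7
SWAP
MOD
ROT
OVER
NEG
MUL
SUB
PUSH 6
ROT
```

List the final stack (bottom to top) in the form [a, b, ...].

[161, 6, 0]

PUSH 11 : [11]
DUP     : [11, 11]
ADD     : [22]
PUSH 58 : [22, 58]
OVER    : [22, 58, 22]
LT      : [22, 0]
OVER    : [22, 0, 22]
PUSH 7  : [22, 0, 22, 7]
SWAP    : [22, 0, 7, 22]
MOD     : [22, 0, 7]
ROT     : [0, 7, 22]
OVER    : [0, 7, 22, 7]
NEG     : [0, 7, 22, -7]
MUL     : [0, 7, -154]
SUB     : [0, 161]
PUSH 6  : [0, 161, 6]
ROT     : [161, 6, 0]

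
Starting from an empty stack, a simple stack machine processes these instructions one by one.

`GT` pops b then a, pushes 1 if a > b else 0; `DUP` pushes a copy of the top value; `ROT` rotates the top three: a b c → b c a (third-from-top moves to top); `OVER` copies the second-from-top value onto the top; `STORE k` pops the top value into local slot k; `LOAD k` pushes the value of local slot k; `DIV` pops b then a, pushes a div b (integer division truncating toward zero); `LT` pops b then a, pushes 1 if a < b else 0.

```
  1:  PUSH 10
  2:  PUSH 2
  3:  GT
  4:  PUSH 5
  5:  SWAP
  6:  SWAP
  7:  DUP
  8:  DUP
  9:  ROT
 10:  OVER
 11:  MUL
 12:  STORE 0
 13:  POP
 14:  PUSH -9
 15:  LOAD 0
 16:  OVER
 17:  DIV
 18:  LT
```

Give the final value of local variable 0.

25

PUSH 10 -> [10]
PUSH 2  -> [10, 2]
GT      -> [1]
PUSH 5  -> [1, 5]
SWAP    -> [5, 1]
SWAP    -> [1, 5]
DUP     -> [1, 5, 5]
DUP     -> [1, 5, 5, 5]
ROT     -> [1, 5, 5, 5]
OVER    -> [1, 5, 5, 5, 5]
MUL     -> [1, 5, 5, 25]
STORE 0 -> [1, 5, 5]
POP     -> [1, 5]
PUSH -9 -> [1, 5, -9]
LOAD 0  -> [1, 5, -9, 25]
OVER    -> [1, 5, -9, 25, -9]
DIV     -> [1, 5, -9, -2]
LT      -> [1, 5, 1]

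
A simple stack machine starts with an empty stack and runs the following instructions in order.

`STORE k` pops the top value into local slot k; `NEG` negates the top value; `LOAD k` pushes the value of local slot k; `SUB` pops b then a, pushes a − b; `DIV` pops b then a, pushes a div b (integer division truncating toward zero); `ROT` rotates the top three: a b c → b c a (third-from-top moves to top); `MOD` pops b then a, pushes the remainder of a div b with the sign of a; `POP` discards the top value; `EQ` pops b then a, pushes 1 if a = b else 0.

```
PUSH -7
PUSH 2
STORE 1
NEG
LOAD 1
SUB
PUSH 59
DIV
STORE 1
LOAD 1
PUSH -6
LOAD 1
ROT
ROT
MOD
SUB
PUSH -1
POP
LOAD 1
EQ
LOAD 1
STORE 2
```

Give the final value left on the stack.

1

PUSH -7 : [-7]
PUSH 2  : [-7, 2]
STORE 1 : [-7]
NEG     : [7]
LOAD 1  : [7, 2]
SUB     : [5]
PUSH 59 : [5, 59]
DIV     : [0]
STORE 1 : []
LOAD 1  : [0]
PUSH -6 : [0, -6]
LOAD 1  : [0, -6, 0]
ROT     : [-6, 0, 0]
ROT     : [0, 0, -6]
MOD     : [0, 0]
SUB     : [0]
PUSH -1 : [0, -1]
POP     : [0]
LOAD 1  : [0, 0]
EQ      : [1]
LOAD 1  : [1, 0]
STORE 2 : [1]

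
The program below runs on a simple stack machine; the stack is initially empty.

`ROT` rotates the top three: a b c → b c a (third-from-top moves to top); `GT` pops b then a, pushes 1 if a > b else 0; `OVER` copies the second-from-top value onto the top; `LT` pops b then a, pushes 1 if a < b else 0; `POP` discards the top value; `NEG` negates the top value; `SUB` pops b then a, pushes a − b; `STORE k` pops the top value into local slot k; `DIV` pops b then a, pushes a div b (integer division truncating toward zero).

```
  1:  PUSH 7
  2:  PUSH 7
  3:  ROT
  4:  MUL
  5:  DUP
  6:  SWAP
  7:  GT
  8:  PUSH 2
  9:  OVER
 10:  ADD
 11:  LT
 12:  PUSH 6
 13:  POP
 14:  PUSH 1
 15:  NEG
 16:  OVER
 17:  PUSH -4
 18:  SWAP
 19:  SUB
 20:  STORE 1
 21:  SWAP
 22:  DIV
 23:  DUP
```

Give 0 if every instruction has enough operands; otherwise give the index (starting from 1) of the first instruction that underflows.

PUSH 7 → 7
PUSH 7 → 7 7
ROT  — needs 3 operands, stack has 2 → underflow

3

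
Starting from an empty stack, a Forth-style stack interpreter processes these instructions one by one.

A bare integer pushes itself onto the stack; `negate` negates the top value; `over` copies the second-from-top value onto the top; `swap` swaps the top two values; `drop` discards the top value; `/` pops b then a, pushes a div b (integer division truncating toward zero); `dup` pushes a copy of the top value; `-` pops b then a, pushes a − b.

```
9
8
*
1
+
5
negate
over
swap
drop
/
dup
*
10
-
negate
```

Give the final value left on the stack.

9

9      : 9
8      : 9 8
*      : 72
1      : 72 1
+      : 73
5      : 73 5
negate : 73 -5
over   : 73 -5 73
swap   : 73 73 -5
drop   : 73 73
/      : 1
dup    : 1 1
*      : 1
10     : 1 10
-      : -9
negate : 9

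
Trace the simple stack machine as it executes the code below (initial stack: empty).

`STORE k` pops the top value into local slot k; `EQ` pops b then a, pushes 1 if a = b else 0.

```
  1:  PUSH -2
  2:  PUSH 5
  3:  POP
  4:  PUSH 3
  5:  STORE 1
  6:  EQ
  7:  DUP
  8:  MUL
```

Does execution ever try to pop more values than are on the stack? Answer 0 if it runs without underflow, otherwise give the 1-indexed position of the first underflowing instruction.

PUSH -2 -> -2
PUSH 5  -> -2 5
POP     -> -2
PUSH 3  -> -2 3
STORE 1 -> -2
EQ  — needs 2 operands, stack has 1 → underflow

6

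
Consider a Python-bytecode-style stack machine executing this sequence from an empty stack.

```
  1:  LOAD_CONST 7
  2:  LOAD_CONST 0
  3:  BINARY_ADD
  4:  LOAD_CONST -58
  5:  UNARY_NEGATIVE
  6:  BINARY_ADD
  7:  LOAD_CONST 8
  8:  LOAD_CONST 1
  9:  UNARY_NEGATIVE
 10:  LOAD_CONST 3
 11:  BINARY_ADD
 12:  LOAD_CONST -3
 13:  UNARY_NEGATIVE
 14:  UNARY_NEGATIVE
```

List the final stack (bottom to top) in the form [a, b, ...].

[65, 8, 2, -3]

LOAD_CONST 7   : 7
LOAD_CONST 0   : 7 0
BINARY_ADD     : 7
LOAD_CONST -58 : 7 -58
UNARY_NEGATIVE : 7 58
BINARY_ADD     : 65
LOAD_CONST 8   : 65 8
LOAD_CONST 1   : 65 8 1
UNARY_NEGATIVE : 65 8 -1
LOAD_CONST 3   : 65 8 -1 3
BINARY_ADD     : 65 8 2
LOAD_CONST -3  : 65 8 2 -3
UNARY_NEGATIVE : 65 8 2 3
UNARY_NEGATIVE : 65 8 2 -3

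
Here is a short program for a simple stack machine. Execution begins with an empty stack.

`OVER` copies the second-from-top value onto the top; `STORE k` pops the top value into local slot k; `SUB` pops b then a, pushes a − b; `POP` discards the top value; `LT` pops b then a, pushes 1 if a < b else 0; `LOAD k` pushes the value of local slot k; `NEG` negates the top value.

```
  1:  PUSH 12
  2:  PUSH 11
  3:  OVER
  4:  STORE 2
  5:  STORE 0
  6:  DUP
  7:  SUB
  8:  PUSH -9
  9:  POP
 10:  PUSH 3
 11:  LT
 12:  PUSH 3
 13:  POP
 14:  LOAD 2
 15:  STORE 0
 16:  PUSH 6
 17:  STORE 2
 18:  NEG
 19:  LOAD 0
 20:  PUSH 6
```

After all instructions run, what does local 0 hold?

PUSH 12  12
PUSH 11  12 11
OVER     12 11 12
STORE 2  12 11
STORE 0  12
DUP      12 12
SUB      0
PUSH -9  0 -9
POP      0
PUSH 3   0 3
LT       1
PUSH 3   1 3
POP      1
LOAD 2   1 12
STORE 0  1
PUSH 6   1 6
STORE 2  1
NEG      -1
LOAD 0   -1 12
PUSH 6   -1 12 6

12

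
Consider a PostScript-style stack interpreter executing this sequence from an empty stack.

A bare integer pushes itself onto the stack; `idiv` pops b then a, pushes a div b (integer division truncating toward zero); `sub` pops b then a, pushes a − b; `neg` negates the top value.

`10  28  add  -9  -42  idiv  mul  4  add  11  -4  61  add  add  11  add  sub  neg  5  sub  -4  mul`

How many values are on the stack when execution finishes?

10   -> [10]
28   -> [10, 28]
add  -> [38]
-9   -> [38, -9]
-42  -> [38, -9, -42]
idiv -> [38, 0]
mul  -> [0]
4    -> [0, 4]
add  -> [4]
11   -> [4, 11]
-4   -> [4, 11, -4]
61   -> [4, 11, -4, 61]
add  -> [4, 11, 57]
add  -> [4, 68]
11   -> [4, 68, 11]
add  -> [4, 79]
sub  -> [-75]
neg  -> [75]
5    -> [75, 5]
sub  -> [70]
-4   -> [70, -4]
mul  -> [-280]

1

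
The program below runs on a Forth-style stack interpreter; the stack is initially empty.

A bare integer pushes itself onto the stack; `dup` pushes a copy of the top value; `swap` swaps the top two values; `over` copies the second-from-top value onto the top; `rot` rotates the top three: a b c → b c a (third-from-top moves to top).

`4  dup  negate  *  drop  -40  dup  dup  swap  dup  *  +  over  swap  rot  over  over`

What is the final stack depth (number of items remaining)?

4      -> 4
dup    -> 4 4
negate -> 4 -4
*      -> -16
drop   -> (empty)
-40    -> -40
dup    -> -40 -40
dup    -> -40 -40 -40
swap   -> -40 -40 -40
dup    -> -40 -40 -40 -40
*      -> -40 -40 1600
+      -> -40 1560
over   -> -40 1560 -40
swap   -> -40 -40 1560
rot    -> -40 1560 -40
over   -> -40 1560 -40 1560
over   -> -40 1560 -40 1560 -40

5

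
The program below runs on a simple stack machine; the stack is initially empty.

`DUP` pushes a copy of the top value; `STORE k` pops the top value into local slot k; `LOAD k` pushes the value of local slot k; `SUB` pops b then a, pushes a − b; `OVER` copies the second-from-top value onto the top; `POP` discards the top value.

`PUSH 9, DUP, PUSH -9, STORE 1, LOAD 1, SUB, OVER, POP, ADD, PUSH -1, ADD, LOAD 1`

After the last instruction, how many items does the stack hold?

2

PUSH 9  → 9
DUP     → 9 9
PUSH -9 → 9 9 -9
STORE 1 → 9 9
LOAD 1  → 9 9 -9
SUB     → 9 18
OVER    → 9 18 9
POP     → 9 18
ADD     → 27
PUSH -1 → 27 -1
ADD     → 26
LOAD 1  → 26 -9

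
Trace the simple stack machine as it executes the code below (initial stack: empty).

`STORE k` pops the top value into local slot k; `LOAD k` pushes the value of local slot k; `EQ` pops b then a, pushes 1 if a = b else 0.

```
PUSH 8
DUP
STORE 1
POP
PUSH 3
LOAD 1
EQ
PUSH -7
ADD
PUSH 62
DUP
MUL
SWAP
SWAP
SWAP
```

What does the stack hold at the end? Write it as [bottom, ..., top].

[3844, -7]

PUSH 8  : 8
DUP     : 8 8
STORE 1 : 8
POP     : (empty)
PUSH 3  : 3
LOAD 1  : 3 8
EQ      : 0
PUSH -7 : 0 -7
ADD     : -7
PUSH 62 : -7 62
DUP     : -7 62 62
MUL     : -7 3844
SWAP    : 3844 -7
SWAP    : -7 3844
SWAP    : 3844 -7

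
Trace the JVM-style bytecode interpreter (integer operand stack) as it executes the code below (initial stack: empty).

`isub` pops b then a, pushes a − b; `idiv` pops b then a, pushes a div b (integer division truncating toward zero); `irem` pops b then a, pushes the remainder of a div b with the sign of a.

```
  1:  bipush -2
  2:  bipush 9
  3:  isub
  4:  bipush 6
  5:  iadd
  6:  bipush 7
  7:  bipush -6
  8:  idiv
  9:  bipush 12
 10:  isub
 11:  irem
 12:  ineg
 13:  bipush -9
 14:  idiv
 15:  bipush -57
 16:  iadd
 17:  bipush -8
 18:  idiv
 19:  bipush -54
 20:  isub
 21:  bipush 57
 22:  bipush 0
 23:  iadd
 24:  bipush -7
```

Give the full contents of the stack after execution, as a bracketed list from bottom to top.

bipush -2  -> [-2]
bipush 9   -> [-2, 9]
isub       -> [-11]
bipush 6   -> [-11, 6]
iadd       -> [-5]
bipush 7   -> [-5, 7]
bipush -6  -> [-5, 7, -6]
idiv       -> [-5, -1]
bipush 12  -> [-5, -1, 12]
isub       -> [-5, -13]
irem       -> [-5]
ineg       -> [5]
bipush -9  -> [5, -9]
idiv       -> [0]
bipush -57 -> [0, -57]
iadd       -> [-57]
bipush -8  -> [-57, -8]
idiv       -> [7]
bipush -54 -> [7, -54]
isub       -> [61]
bipush 57  -> [61, 57]
bipush 0   -> [61, 57, 0]
iadd       -> [61, 57]
bipush -7  -> [61, 57, -7]

[61, 57, -7]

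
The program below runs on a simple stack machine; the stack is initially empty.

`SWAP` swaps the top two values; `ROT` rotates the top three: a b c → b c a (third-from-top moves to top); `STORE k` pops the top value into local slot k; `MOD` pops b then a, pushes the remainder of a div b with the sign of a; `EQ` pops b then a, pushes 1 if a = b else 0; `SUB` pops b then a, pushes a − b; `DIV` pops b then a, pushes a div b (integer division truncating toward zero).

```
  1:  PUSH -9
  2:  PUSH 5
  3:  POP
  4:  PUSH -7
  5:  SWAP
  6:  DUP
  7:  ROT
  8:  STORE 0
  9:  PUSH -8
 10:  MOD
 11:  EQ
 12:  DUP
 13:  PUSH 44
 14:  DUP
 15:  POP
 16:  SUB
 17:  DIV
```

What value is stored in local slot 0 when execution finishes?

PUSH -9  -9
PUSH 5   -9 5
POP      -9
PUSH -7  -9 -7
SWAP     -7 -9
DUP      -7 -9 -9
ROT      -9 -9 -7
STORE 0  -9 -9
PUSH -8  -9 -9 -8
MOD      -9 -1
EQ       0
DUP      0 0
PUSH 44  0 0 44
DUP      0 0 44 44
POP      0 0 44
SUB      0 -44
DIV      0

-7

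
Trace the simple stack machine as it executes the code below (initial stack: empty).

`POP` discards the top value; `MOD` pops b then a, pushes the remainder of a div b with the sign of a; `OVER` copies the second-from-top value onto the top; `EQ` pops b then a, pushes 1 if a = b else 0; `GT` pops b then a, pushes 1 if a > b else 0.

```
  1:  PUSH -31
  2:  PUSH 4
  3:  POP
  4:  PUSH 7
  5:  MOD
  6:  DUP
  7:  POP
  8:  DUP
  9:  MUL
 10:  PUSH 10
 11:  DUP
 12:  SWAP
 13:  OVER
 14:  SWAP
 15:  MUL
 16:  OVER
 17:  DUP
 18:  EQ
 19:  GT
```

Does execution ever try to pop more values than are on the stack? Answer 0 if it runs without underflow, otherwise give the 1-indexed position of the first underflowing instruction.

0

PUSH -31 : [-31]
PUSH 4   : [-31, 4]
POP      : [-31]
PUSH 7   : [-31, 7]
MOD      : [-3]
DUP      : [-3, -3]
POP      : [-3]
DUP      : [-3, -3]
MUL      : [9]
PUSH 10  : [9, 10]
DUP      : [9, 10, 10]
SWAP     : [9, 10, 10]
OVER     : [9, 10, 10, 10]
SWAP     : [9, 10, 10, 10]
MUL      : [9, 10, 100]
OVER     : [9, 10, 100, 10]
DUP      : [9, 10, 100, 10, 10]
EQ       : [9, 10, 100, 1]
GT       : [9, 10, 1]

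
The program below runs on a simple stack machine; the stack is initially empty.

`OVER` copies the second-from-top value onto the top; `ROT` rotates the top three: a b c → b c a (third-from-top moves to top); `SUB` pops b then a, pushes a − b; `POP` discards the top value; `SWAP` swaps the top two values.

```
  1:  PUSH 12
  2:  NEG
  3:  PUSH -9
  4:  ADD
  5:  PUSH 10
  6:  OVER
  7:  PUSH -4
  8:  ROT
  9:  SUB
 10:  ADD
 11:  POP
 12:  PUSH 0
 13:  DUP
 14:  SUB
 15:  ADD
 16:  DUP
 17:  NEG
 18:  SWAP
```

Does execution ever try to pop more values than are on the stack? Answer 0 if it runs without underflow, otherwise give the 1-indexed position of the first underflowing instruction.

0

PUSH 12  [12]
NEG      [-12]
PUSH -9  [-12, -9]
ADD      [-21]
PUSH 10  [-21, 10]
OVER     [-21, 10, -21]
PUSH -4  [-21, 10, -21, -4]
ROT      [-21, -21, -4, 10]
SUB      [-21, -21, -14]
ADD      [-21, -35]
POP      [-21]
PUSH 0   [-21, 0]
DUP      [-21, 0, 0]
SUB      [-21, 0]
ADD      [-21]
DUP      [-21, -21]
NEG      [-21, 21]
SWAP     [21, -21]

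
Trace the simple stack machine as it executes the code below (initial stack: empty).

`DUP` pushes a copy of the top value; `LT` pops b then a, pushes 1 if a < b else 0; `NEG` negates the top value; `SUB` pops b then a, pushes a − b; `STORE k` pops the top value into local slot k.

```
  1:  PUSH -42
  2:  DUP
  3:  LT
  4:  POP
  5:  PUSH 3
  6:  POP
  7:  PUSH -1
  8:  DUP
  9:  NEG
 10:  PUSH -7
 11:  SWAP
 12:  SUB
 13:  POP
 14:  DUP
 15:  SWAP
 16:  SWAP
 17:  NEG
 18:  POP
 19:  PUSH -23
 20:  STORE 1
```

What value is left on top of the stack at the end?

PUSH -42  -42
DUP       -42 -42
LT        0
POP       (empty)
PUSH 3    3
POP       (empty)
PUSH -1   -1
DUP       -1 -1
NEG       -1 1
PUSH -7   -1 1 -7
SWAP      -1 -7 1
SUB       -1 -8
POP       -1
DUP       -1 -1
SWAP      -1 -1
SWAP      -1 -1
NEG       -1 1
POP       -1
PUSH -23  -1 -23
STORE 1   -1

-1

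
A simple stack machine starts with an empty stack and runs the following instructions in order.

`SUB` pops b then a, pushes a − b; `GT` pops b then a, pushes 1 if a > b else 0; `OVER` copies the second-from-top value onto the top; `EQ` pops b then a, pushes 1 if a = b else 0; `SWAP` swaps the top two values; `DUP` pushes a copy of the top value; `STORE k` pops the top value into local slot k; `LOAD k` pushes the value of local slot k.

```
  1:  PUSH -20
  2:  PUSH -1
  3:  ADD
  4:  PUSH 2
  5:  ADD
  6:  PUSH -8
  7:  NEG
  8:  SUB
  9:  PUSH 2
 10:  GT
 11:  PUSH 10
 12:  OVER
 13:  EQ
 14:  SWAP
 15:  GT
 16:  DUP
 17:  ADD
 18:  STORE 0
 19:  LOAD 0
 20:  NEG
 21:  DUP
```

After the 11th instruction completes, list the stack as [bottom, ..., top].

PUSH -20 -> -20
PUSH -1  -> -20 -1
ADD      -> -21
PUSH 2   -> -21 2
ADD      -> -19
PUSH -8  -> -19 -8
NEG      -> -19 8
SUB      -> -27
PUSH 2   -> -27 2
GT       -> 0
PUSH 10  -> 0 10

[0, 10]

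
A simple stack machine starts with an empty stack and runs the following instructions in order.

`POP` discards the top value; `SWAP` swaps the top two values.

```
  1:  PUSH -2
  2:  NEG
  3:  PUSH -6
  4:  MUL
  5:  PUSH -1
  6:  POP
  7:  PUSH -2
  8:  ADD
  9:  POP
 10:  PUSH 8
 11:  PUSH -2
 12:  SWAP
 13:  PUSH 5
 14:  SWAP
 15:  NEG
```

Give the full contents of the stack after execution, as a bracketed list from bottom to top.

[-2, 5, -8]

PUSH -2 : -2
NEG     : 2
PUSH -6 : 2 -6
MUL     : -12
PUSH -1 : -12 -1
POP     : -12
PUSH -2 : -12 -2
ADD     : -14
POP     : (empty)
PUSH 8  : 8
PUSH -2 : 8 -2
SWAP    : -2 8
PUSH 5  : -2 8 5
SWAP    : -2 5 8
NEG     : -2 5 -8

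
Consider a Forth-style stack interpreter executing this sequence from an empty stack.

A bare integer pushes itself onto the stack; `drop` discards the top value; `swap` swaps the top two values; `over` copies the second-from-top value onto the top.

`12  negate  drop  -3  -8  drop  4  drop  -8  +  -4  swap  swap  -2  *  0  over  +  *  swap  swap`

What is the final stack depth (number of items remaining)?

2

12     : 12
negate : -12
drop   : (empty)
-3     : -3
-8     : -3 -8
drop   : -3
4      : -3 4
drop   : -3
-8     : -3 -8
+      : -11
-4     : -11 -4
swap   : -4 -11
swap   : -11 -4
-2     : -11 -4 -2
*      : -11 8
0      : -11 8 0
over   : -11 8 0 8
+      : -11 8 8
*      : -11 64
swap   : 64 -11
swap   : -11 64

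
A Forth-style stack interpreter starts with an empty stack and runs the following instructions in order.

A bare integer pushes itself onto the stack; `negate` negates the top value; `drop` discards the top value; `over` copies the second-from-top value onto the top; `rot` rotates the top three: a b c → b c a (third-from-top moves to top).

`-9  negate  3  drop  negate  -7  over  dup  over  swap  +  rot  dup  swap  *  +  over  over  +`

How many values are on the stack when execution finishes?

-9     → -9
negate → 9
3      → 9 3
drop   → 9
negate → -9
-7     → -9 -7
over   → -9 -7 -9
dup    → -9 -7 -9 -9
over   → -9 -7 -9 -9 -9
swap   → -9 -7 -9 -9 -9
+      → -9 -7 -9 -18
rot    → -9 -9 -18 -7
dup    → -9 -9 -18 -7 -7
swap   → -9 -9 -18 -7 -7
*      → -9 -9 -18 49
+      → -9 -9 31
over   → -9 -9 31 -9
over   → -9 -9 31 -9 31
+      → -9 -9 31 22

4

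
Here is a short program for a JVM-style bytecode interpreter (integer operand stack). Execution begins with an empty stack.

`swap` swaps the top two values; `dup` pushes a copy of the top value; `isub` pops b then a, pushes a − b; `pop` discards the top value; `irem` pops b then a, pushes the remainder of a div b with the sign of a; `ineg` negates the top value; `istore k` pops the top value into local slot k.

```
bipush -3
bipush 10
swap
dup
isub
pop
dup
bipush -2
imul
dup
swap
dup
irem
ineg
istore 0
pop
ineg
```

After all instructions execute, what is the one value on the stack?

-10

bipush -3  -3
bipush 10  -3 10
swap       10 -3
dup        10 -3 -3
isub       10 0
pop        10
dup        10 10
bipush -2  10 10 -2
imul       10 -20
dup        10 -20 -20
swap       10 -20 -20
dup        10 -20 -20 -20
irem       10 -20 0
ineg       10 -20 0
istore 0   10 -20
pop        10
ineg       -10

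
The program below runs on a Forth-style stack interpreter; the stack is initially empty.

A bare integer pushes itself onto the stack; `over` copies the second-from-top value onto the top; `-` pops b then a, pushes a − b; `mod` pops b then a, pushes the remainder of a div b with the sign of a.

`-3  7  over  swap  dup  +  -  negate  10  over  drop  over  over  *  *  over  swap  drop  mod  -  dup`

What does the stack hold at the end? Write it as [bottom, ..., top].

[-3, -3]

-3     : -3
7      : -3 7
over   : -3 7 -3
swap   : -3 -3 7
dup    : -3 -3 7 7
+      : -3 -3 14
-      : -3 -17
negate : -3 17
10     : -3 17 10
over   : -3 17 10 17
drop   : -3 17 10
over   : -3 17 10 17
over   : -3 17 10 17 10
*      : -3 17 10 170
*      : -3 17 1700
over   : -3 17 1700 17
swap   : -3 17 17 1700
drop   : -3 17 17
mod    : -3 0
-      : -3
dup    : -3 -3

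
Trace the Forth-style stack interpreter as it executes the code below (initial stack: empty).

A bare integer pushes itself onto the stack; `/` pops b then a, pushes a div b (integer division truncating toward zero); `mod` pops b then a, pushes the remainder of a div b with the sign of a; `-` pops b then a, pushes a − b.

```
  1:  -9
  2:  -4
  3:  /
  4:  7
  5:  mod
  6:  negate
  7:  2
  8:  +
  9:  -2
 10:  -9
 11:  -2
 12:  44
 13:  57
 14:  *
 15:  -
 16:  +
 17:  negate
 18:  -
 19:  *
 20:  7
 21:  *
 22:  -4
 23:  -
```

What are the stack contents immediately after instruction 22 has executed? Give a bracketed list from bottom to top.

-9     : [-9]
-4     : [-9, -4]
/      : [2]
7      : [2, 7]
mod    : [2]
negate : [-2]
2      : [-2, 2]
+      : [0]
-2     : [0, -2]
-9     : [0, -2, -9]
-2     : [0, -2, -9, -2]
44     : [0, -2, -9, -2, 44]
57     : [0, -2, -9, -2, 44, 57]
*      : [0, -2, -9, -2, 2508]
-      : [0, -2, -9, -2510]
+      : [0, -2, -2519]
negate : [0, -2, 2519]
-      : [0, -2521]
*      : [0]
7      : [0, 7]
*      : [0]
-4     : [0, -4]

[0, -4]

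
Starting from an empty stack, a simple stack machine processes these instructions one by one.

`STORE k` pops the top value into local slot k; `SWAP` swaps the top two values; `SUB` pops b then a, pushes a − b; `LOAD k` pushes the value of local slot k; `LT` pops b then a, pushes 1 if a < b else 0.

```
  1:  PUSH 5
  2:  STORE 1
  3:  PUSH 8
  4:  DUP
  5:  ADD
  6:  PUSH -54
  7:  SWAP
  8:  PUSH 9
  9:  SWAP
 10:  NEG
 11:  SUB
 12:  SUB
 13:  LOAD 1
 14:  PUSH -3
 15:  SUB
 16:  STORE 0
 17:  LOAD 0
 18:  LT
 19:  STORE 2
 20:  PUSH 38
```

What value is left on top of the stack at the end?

38

PUSH 5   → [5]
STORE 1  → []
PUSH 8   → [8]
DUP      → [8, 8]
ADD      → [16]
PUSH -54 → [16, -54]
SWAP     → [-54, 16]
PUSH 9   → [-54, 16, 9]
SWAP     → [-54, 9, 16]
NEG      → [-54, 9, -16]
SUB      → [-54, 25]
SUB      → [-79]
LOAD 1   → [-79, 5]
PUSH -3  → [-79, 5, -3]
SUB      → [-79, 8]
STORE 0  → [-79]
LOAD 0   → [-79, 8]
LT       → [1]
STORE 2  → []
PUSH 38  → [38]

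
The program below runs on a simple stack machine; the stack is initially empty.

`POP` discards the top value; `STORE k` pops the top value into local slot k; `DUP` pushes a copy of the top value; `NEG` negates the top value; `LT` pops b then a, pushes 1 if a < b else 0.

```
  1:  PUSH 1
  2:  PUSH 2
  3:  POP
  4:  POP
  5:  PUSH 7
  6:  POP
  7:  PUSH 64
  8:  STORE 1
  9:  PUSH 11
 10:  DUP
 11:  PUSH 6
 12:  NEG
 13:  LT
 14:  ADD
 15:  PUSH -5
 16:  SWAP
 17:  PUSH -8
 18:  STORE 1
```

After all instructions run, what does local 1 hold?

PUSH 1  : 1
PUSH 2  : 1 2
POP     : 1
POP     : (empty)
PUSH 7  : 7
POP     : (empty)
PUSH 64 : 64
STORE 1 : (empty)
PUSH 11 : 11
DUP     : 11 11
PUSH 6  : 11 11 6
NEG     : 11 11 -6
LT      : 11 0
ADD     : 11
PUSH -5 : 11 -5
SWAP    : -5 11
PUSH -8 : -5 11 -8
STORE 1 : -5 11

-8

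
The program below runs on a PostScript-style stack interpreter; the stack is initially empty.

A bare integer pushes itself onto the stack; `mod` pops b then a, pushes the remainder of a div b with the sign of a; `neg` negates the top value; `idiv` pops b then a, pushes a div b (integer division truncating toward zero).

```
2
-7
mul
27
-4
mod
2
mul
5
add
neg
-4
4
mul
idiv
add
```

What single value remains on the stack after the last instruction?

2    : 2
-7   : 2 -7
mul  : -14
27   : -14 27
-4   : -14 27 -4
mod  : -14 3
2    : -14 3 2
mul  : -14 6
5    : -14 6 5
add  : -14 11
neg  : -14 -11
-4   : -14 -11 -4
4    : -14 -11 -4 4
mul  : -14 -11 -16
idiv : -14 0
add  : -14

-14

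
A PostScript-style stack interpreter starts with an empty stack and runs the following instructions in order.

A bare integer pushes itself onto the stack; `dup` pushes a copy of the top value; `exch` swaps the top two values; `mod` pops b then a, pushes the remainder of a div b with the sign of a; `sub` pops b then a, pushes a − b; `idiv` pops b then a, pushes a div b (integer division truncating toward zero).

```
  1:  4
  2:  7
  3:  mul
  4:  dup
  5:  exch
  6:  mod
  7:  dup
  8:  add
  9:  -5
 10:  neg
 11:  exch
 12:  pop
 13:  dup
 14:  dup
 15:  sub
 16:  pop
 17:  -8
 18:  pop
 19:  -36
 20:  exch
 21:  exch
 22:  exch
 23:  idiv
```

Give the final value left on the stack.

4    → [4]
7    → [4, 7]
mul  → [28]
dup  → [28, 28]
exch → [28, 28]
mod  → [0]
dup  → [0, 0]
add  → [0]
-5   → [0, -5]
neg  → [0, 5]
exch → [5, 0]
pop  → [5]
dup  → [5, 5]
dup  → [5, 5, 5]
sub  → [5, 0]
pop  → [5]
-8   → [5, -8]
pop  → [5]
-36  → [5, -36]
exch → [-36, 5]
exch → [5, -36]
exch → [-36, 5]
idiv → [-7]

-7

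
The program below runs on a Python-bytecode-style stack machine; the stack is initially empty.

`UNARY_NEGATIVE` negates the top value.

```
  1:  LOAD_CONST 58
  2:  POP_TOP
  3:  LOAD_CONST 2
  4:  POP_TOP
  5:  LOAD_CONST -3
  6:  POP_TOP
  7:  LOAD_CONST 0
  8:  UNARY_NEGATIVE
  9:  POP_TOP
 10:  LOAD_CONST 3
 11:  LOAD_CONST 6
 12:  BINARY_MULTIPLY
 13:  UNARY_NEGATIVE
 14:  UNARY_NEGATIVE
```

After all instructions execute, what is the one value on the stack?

LOAD_CONST 58   -> [58]
POP_TOP         -> []
LOAD_CONST 2    -> [2]
POP_TOP         -> []
LOAD_CONST -3   -> [-3]
POP_TOP         -> []
LOAD_CONST 0    -> [0]
UNARY_NEGATIVE  -> [0]
POP_TOP         -> []
LOAD_CONST 3    -> [3]
LOAD_CONST 6    -> [3, 6]
BINARY_MULTIPLY -> [18]
UNARY_NEGATIVE  -> [-18]
UNARY_NEGATIVE  -> [18]

18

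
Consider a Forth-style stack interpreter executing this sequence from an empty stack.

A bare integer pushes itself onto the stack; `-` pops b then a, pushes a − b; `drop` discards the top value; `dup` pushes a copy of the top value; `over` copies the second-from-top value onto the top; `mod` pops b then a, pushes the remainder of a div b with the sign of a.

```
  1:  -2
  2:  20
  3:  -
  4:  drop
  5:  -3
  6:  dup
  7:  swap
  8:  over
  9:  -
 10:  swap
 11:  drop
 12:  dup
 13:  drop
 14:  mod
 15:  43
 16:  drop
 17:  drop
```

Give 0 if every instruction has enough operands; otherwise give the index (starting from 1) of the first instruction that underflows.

14

-2   → [-2]
20   → [-2, 20]
-    → [-22]
drop → []
-3   → [-3]
dup  → [-3, -3]
swap → [-3, -3]
over → [-3, -3, -3]
-    → [-3, 0]
swap → [0, -3]
drop → [0]
dup  → [0, 0]
drop → [0]
mod  — needs 2 operands, stack has 1 → underflow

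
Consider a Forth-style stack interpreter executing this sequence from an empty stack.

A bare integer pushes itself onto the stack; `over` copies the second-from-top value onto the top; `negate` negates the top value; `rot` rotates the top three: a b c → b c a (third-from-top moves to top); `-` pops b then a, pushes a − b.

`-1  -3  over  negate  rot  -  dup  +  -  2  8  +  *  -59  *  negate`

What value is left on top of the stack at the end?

-4130

-1     → -1
-3     → -1 -3
over   → -1 -3 -1
negate → -1 -3 1
rot    → -3 1 -1
-      → -3 2
dup    → -3 2 2
+      → -3 4
-      → -7
2      → -7 2
8      → -7 2 8
+      → -7 10
*      → -70
-59    → -70 -59
*      → 4130
negate → -4130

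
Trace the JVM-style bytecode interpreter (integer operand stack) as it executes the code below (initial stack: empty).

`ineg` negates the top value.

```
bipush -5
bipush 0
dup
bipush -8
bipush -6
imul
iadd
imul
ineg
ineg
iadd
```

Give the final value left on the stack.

bipush -5  -5
bipush 0   -5 0
dup        -5 0 0
bipush -8  -5 0 0 -8
bipush -6  -5 0 0 -8 -6
imul       -5 0 0 48
iadd       -5 0 48
imul       -5 0
ineg       -5 0
ineg       -5 0
iadd       -5

-5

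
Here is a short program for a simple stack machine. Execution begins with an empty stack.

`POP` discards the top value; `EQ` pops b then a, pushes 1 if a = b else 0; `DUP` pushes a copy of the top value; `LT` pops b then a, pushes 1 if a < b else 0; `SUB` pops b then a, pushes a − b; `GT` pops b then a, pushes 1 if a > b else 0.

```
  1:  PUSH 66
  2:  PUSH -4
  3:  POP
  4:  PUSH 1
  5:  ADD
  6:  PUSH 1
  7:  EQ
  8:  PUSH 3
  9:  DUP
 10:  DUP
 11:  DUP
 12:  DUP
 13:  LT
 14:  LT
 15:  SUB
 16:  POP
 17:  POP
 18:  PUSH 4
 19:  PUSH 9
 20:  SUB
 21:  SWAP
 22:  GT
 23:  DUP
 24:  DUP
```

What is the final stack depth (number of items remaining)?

PUSH 66 -> 66
PUSH -4 -> 66 -4
POP     -> 66
PUSH 1  -> 66 1
ADD     -> 67
PUSH 1  -> 67 1
EQ      -> 0
PUSH 3  -> 0 3
DUP     -> 0 3 3
DUP     -> 0 3 3 3
DUP     -> 0 3 3 3 3
DUP     -> 0 3 3 3 3 3
LT      -> 0 3 3 3 0
LT      -> 0 3 3 0
SUB     -> 0 3 3
POP     -> 0 3
POP     -> 0
PUSH 4  -> 0 4
PUSH 9  -> 0 4 9
SUB     -> 0 -5
SWAP    -> -5 0
GT      -> 0
DUP     -> 0 0
DUP     -> 0 0 0

3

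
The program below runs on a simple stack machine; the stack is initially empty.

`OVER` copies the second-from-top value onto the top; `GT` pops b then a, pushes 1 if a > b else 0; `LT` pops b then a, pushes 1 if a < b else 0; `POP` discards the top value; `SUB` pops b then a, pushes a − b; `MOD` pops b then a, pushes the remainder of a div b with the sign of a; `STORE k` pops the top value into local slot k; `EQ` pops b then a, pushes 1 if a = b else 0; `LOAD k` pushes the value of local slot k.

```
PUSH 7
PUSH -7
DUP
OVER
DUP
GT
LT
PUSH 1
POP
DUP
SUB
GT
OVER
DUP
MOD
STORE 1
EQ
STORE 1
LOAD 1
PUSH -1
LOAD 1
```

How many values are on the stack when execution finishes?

PUSH 7  → [7]
PUSH -7 → [7, -7]
DUP     → [7, -7, -7]
OVER    → [7, -7, -7, -7]
DUP     → [7, -7, -7, -7, -7]
GT      → [7, -7, -7, 0]
LT      → [7, -7, 1]
PUSH 1  → [7, -7, 1, 1]
POP     → [7, -7, 1]
DUP     → [7, -7, 1, 1]
SUB     → [7, -7, 0]
GT      → [7, 0]
OVER    → [7, 0, 7]
DUP     → [7, 0, 7, 7]
MOD     → [7, 0, 0]
STORE 1 → [7, 0]
EQ      → [0]
STORE 1 → []
LOAD 1  → [0]
PUSH -1 → [0, -1]
LOAD 1  → [0, -1, 0]

3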